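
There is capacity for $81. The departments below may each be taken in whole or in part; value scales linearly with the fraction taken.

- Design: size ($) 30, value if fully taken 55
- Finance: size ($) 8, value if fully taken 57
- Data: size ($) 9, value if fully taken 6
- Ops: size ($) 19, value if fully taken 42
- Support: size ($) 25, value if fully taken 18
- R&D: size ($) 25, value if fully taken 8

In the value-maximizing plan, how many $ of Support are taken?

24

Best value per unit of size first: Finance 57/8≈7.12, Ops 42/19≈2.21, Design 55/30≈1.83, Support 18/25≈0.72, Data 6/9≈0.667, R&D 8/25≈0.32.
Finance: take in full, 8 $ for value 57 → 73 left.
Take all of Ops (19 $, value 42) → 54 $ left.
Take all of Design (30 $, value 55) → 24 $ left.
Fill the last 24 $ with part of Support: 24/25 of it earns 17.28.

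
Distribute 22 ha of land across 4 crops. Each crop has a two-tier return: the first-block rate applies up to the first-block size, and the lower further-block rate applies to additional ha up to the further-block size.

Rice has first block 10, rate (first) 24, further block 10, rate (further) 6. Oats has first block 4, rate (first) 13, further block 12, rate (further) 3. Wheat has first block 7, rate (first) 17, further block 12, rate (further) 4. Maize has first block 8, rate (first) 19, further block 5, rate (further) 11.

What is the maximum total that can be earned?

460

Rank every tier by rate: Rice/tier1 24 > Maize/tier1 19 > Wheat/tier1 17 > Oats/tier1 13 > Maize/tier2 11 > Rice/tier2 6 > Wheat/tier2 4 > Oats/tier2 3.
Rice tier1 at 24: fill all 10 — 12 left.
Maize/tier1 (19): +8 — 4 left.
4 remain; put them into Wheat tier1 at 17.
Total = 24×10 + 19×8 + 17×4 = 460.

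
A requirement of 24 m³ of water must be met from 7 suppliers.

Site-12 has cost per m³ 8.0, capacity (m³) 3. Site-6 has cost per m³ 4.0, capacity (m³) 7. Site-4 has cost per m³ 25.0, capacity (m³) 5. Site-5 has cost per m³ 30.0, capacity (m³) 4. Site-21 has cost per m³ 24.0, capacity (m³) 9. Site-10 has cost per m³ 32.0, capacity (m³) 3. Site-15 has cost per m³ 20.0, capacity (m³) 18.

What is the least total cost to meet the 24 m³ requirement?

332

Fill from the cheapest supplier first.
Site-6 at 4.0: take all 7 m³ ; 17 still needed.
Site-12 (8.0): use full 3 ; 14 m³ to go.
Site-15 at 20.0: take 14 of its 18 ; requirement met.
Site-21, Site-4, Site-5, Site-10: unused.
Cost = 7×4.0 + 3×8.0 + 14×20.0 = 332.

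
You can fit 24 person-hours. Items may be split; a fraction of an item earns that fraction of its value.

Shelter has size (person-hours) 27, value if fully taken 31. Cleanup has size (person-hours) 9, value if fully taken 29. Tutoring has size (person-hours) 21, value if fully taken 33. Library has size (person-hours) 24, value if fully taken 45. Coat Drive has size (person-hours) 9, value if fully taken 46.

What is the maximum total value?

Rank by value-to-size ratio: Coat Drive 46/9≈5.11, Cleanup 29/9≈3.22, Library 45/24≈1.88, Tutoring 33/21≈1.57, Shelter 31/27≈1.15.
All 9 person-hours of Coat Drive fit (value 46) — 15 remain.
Take all of Cleanup (9 person-hours, value 29) — 6 person-hours left.
6 person-hours left: a 6/24 share of Library gives 45×6/24 = 11.25.
Total value = 86.25.

86.25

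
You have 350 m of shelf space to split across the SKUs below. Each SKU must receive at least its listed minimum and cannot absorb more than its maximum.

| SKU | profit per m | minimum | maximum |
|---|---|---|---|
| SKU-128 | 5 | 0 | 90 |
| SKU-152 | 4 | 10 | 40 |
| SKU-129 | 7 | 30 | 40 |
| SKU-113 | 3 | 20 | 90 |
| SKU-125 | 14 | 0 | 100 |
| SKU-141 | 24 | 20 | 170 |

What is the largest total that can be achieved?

Meeting every minimum uses 0+10+30+20+0+20 = 80 m, leaving 270.
Highest profit per m first: SKU-141 24 > SKU-125 14 > SKU-129 7 > SKU-128 5 > SKU-152 4 > SKU-113 3.
Give SKU-141 150 more to hit its cap of 170 ; 120 left.
Give SKU-125 100 more to hit its cap of 100 ; 20 left.
SKU-129 takes 10 more to reach its cap of 40 ; 10 left.
SKU-128: +10 (room for 90) → 10. Pool exhausted.
Total = 5×10 + 4×10 + 7×40 + 3×20 + 14×100 + 24×170 = 5910.

5910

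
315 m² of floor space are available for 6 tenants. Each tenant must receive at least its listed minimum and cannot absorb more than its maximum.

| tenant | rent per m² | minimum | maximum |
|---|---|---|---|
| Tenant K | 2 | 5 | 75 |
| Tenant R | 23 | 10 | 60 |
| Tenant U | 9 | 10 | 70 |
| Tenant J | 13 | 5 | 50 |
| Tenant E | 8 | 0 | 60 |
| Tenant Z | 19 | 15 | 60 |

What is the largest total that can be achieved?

Meeting every minimum uses 5+10+10+5+0+15 = 45 m², leaving 270.
Highest rent per m² first: Tenant R 23 > Tenant Z 19 > Tenant J 13 > Tenant U 9 > Tenant E 8 > Tenant K 2.
Tenant R takes 50 more to reach its cap of 60 → 220 left.
Give Tenant Z 45 more to hit its cap of 60 → 175 left.
Tenant J: +45 to 50 (cap) → 130 left.
Tenant U: +60 to 70 (cap) → 70 left.
Tenant E: +60 to 60 (cap) → 10 left.
Only 10 left; Tenant K takes them to reach 15.
Total = 2×15 + 23×60 + 9×70 + 13×50 + 8×60 + 19×60 = 4310.

4310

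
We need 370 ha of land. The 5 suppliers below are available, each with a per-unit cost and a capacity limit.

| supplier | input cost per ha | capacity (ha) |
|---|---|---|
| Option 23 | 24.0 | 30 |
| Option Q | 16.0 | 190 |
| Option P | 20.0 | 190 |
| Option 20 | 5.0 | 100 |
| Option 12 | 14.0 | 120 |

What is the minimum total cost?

4580

Fill from the cheapest supplier first.
Option 20 at 5.0: take all 100 ha — 270 still needed.
Option 12 (14.0): use full 120 — 150 ha to go.
Option Q at 16.0: take 150 of its 190 — requirement met.
Option P, Option 23: unused.
Cost = 100×5.0 + 120×14.0 + 150×16.0 = 4580.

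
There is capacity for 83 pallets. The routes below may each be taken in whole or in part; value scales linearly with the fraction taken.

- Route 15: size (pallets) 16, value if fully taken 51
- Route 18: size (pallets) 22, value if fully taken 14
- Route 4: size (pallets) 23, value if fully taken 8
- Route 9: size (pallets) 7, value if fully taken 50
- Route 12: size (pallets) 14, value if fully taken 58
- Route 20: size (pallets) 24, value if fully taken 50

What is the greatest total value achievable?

223

Rank by value-to-size ratio: Route 9 50/7≈7.14, Route 12 58/14≈4.14, Route 15 51/16≈3.19, Route 20 50/24≈2.08, Route 18 14/22≈0.636, Route 4 8/23≈0.348.
All 7 pallets of Route 9 fit (value 50) → 76 remain.
Route 12: take in full, 14 pallets for value 58 → 62 left.
Take all of Route 15 (16 pallets, value 51) → 46 pallets left.
All 24 pallets of Route 20 fit (value 50) → 22 remain.
All 22 pallets of Route 18 fit (value 14) → 0 remain.
Total value = 223.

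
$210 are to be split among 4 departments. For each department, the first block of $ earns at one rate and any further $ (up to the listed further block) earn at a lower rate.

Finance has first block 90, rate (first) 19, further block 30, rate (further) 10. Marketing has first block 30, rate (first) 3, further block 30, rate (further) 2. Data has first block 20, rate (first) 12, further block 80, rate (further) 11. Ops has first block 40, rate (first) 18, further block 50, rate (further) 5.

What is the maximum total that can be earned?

Rank every tier by rate: Finance/T1 19 > Ops/T1 18 > Data/T1 12 > Data/T2 11 > Finance/T2 10 > Ops/T2 5 > Marketing/T1 3 > Marketing/T2 2.
Finance/T1 (19): +90 — 120 left.
Ops T1 at 18: fill all 40 — 80 left.
Data/T1 (12): +20 — 60 left.
Data/T2: +60 of 80 at 11; pool empty.
Total = 19×90 + 18×40 + 12×20 + 11×60 = 3330.

3330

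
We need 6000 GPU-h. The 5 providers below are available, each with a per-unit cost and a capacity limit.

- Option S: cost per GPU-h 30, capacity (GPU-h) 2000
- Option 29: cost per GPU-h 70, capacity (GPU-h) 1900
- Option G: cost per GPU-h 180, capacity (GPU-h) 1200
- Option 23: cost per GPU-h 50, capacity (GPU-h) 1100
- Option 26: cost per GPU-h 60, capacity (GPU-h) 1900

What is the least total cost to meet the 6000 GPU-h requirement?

299000

Cheapest first:
Take 2000 from Option S at 30 → need 4000 more.
Option 23 (50): use full 1100 → 2900 GPU-h to go.
Option 26 (60): use full 1900 → 1000 GPU-h to go.
Option 29 at 70: take 1000 of its 1900 → requirement met.
Option G: unused.
Cost = 2000×30 + 1100×50 + 1900×60 + 1000×70 = 299000.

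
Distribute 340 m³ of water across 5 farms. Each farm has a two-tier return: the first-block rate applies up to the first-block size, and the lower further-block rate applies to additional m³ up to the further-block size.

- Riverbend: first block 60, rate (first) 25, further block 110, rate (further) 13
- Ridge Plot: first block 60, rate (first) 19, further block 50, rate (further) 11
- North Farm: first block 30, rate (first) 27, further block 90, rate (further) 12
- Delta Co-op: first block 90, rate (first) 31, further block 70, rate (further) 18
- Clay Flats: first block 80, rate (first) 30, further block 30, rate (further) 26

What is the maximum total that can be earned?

9230

Order all 10 blocks by rate: Delta Co-op/first 31 > Clay Flats/first 30 > North Farm/first 27 > Clay Flats/second 26 > Riverbend/first 25 > Ridge Plot/first 19 > Delta Co-op/second 18 > Riverbend/second 13 > North Farm/second 12 > Ridge Plot/second 11.
Delta Co-op first at 31: fill all 90 ; 250 left.
Clay Flats first at 30: fill all 80 ; 170 left.
Fill North Farm first block (30 at 27) ; 140 left.
Clay Flats/second (26): +30 ; 110 left.
Riverbend/first (25): +60 ; 50 left.
Ridge Plot/first: +50 of 60 at 19; pool empty.
Total = 31×90 + 30×80 + 27×30 + 26×30 + 25×60 + 19×50 = 9230.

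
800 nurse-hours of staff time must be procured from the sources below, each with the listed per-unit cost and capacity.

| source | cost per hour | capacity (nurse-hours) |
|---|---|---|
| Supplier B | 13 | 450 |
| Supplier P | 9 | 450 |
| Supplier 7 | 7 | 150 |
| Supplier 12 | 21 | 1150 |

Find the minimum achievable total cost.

Use sources in increasing cost order.
Supplier 7 (7): use full 150 → 650 nurse-hours to go.
Supplier P (9): use full 450 → 200 nurse-hours to go.
Supplier B (13): take the remaining 200 → done.
Supplier 12: unused.
Cost = 150×7 + 450×9 + 200×13 = 7700.

7700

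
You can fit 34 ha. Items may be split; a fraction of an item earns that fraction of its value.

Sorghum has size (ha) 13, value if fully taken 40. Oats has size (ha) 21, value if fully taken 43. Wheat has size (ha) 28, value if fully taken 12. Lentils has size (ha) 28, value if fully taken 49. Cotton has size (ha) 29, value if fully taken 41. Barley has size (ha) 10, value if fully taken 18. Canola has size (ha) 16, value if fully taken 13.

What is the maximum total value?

83

Sort by value density: Sorghum 40/13≈3.08, Oats 43/21≈2.05, Barley 18/10≈1.8, Lentils 49/28≈1.75, Cotton 41/29≈1.41, Canola 13/16≈0.812, Wheat 12/28≈0.429.
Take all of Sorghum (13 ha, value 40) → 21 ha left.
Oats: take in full, 21 ha for value 43 → 0 left.
Total value = 83.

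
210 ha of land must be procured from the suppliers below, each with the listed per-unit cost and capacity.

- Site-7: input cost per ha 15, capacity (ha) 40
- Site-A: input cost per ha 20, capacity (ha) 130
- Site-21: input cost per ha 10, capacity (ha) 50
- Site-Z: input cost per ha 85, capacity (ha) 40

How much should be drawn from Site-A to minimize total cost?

Fill from the cheapest supplier first.
Site-21 at 10: take all 50 ha ; 160 still needed.
Site-7 at 15: take all 40 ha ; 120 still needed.
Site-A (20): take the remaining 120 ; done.
Site-Z: unused.

120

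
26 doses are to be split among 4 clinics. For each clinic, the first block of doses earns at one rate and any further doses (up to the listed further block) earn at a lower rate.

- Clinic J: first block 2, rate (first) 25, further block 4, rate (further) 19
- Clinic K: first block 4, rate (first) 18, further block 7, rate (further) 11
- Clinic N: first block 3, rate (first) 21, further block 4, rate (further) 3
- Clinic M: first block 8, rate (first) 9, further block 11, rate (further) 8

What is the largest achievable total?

392

Order all 8 blocks by rate: Clinic J/first 25 > Clinic N/first 21 > Clinic J/second 19 > Clinic K/first 18 > Clinic K/second 11 > Clinic M/first 9 > Clinic M/second 8 > Clinic N/second 3.
Clinic J first at 25: fill all 2 ; 24 left.
Clinic N first at 21: fill all 3 ; 21 left.
Clinic J/second (19): +4 ; 17 left.
Clinic K/first (18): +4 ; 13 left.
Clinic K second at 11: fill all 7 ; 6 left.
6 remain; put them into Clinic M first at 9.
Total = 25×2 + 21×3 + 19×4 + 18×4 + 11×7 + 9×6 = 392.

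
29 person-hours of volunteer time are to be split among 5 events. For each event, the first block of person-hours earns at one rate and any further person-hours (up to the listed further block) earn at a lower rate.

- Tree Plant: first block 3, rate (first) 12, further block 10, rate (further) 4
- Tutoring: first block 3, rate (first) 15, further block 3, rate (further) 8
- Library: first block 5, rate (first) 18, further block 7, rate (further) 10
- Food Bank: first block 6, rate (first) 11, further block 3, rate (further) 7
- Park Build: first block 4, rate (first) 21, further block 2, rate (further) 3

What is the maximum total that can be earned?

Rank every tier by rate: Park Build/first 21 > Library/first 18 > Tutoring/first 15 > Tree Plant/first 12 > Food Bank/first 11 > Library/second 10 > Tutoring/second 8 > Food Bank/second 7 > Tree Plant/second 4 > Park Build/second 3.
Park Build/first (21): +4 → 25 left.
Library/first (18): +5 → 20 left.
Fill Tutoring first block (3 at 15) → 17 left.
Tree Plant/first (12): +3 → 14 left.
Food Bank first at 11: fill all 6 → 8 left.
Library second at 10: fill all 7 → 1 left.
Tutoring second at 8: only 1 left, fill 1.
Total = 21×4 + 18×5 + 15×3 + 12×3 + 11×6 + 10×7 + 8×1 = 399.

399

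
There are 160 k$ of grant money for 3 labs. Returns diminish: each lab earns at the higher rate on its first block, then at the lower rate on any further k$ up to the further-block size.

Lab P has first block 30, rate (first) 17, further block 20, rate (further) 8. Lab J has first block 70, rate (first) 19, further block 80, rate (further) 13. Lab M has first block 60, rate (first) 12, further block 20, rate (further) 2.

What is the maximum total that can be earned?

2620

Order all 6 blocks by rate: Lab J/first 19 > Lab P/first 17 > Lab J/second 13 > Lab M/first 12 > Lab P/second 8 > Lab M/second 2.
Lab J/first (19): +70 → 90 left.
Lab P/first (17): +30 → 60 left.
60 remain; put them into Lab J second at 13.
Total = 19×70 + 17×30 + 13×60 = 2620.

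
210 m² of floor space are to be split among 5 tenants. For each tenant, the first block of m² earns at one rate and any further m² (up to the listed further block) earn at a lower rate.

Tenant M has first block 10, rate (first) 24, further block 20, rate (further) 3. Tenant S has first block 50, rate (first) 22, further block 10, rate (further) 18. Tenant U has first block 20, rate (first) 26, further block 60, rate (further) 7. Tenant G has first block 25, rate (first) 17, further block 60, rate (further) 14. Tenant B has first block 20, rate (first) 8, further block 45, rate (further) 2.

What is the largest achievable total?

3570

Treat each block as its own option and order by rate: Tenant U/tier1 26 > Tenant M/tier1 24 > Tenant S/tier1 22 > Tenant S/tier2 18 > Tenant G/tier1 17 > Tenant G/tier2 14 > Tenant B/tier1 8 > Tenant U/tier2 7 > Tenant M/tier2 3 > Tenant B/tier2 2.
Tenant U tier1 at 26: fill all 20 — 190 left.
Tenant M tier1 at 24: fill all 10 — 180 left.
Tenant S tier1 at 22: fill all 50 — 130 left.
Tenant S tier2 at 18: fill all 10 — 120 left.
Fill Tenant G tier1 block (25 at 17) — 95 left.
Tenant G tier2 at 14: fill all 60 — 35 left.
Fill Tenant B tier1 block (20 at 8) — 15 left.
Tenant U tier2 at 7: only 15 left, fill 15.
Total = 26×20 + 24×10 + 22×50 + 18×10 + 17×25 + 14×60 + 8×20 + 7×15 = 3570.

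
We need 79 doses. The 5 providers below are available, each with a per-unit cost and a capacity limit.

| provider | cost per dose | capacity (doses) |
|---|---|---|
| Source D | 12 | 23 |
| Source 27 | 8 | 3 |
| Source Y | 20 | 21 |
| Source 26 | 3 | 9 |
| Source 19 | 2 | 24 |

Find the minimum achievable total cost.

775

Use providers in increasing cost order.
Source 19 at 2: take all 24 doses — 55 still needed.
Source 26 at 3: take all 9 doses — 46 still needed.
Source 27 at 8: take all 3 doses — 43 still needed.
Take 23 from Source D at 12 — need 20 more.
Source Y at 20: take 20 of its 21 — requirement met.
Cost = 24×2 + 9×3 + 3×8 + 23×12 + 20×20 = 775.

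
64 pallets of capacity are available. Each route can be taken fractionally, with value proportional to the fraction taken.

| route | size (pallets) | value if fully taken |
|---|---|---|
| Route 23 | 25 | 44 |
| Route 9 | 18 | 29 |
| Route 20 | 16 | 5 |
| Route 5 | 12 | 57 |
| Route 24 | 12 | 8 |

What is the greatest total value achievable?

136

Sort by value density: Route 5 57/12≈4.75, Route 23 44/25≈1.76, Route 9 29/18≈1.61, Route 24 8/12≈0.667, Route 20 5/16≈0.312.
Take all of Route 5 (12 pallets, value 57) ; 52 pallets left.
All 25 pallets of Route 23 fit (value 44) ; 27 remain.
All 18 pallets of Route 9 fit (value 29) ; 9 remain.
9 pallets left: a 9/12 share of Route 24 gives 8×9/12 = 6.
Total value = 136.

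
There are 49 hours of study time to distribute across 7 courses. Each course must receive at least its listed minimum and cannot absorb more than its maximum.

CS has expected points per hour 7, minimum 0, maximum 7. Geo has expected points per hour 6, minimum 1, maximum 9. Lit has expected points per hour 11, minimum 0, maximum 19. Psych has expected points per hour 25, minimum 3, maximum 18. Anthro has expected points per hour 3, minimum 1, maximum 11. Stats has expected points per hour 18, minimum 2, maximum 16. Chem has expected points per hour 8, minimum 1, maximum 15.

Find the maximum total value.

887

Meeting every minimum uses 0+1+0+3+1+2+1 = 8 hours, leaving 41.
Order the courses by expected points per hour: Psych 25 > Stats 18 > Lit 11 > Chem 8 > CS 7 > Geo 6 > Anthro 3.
Give Psych 15 more to hit its cap of 18 → 26 left.
Stats takes 14 more to reach its cap of 16 → 12 left.
Only 12 left; Lit takes them to reach 12.
Total = 6×1 + 11×12 + 25×18 + 3×1 + 18×16 + 8×1 = 887.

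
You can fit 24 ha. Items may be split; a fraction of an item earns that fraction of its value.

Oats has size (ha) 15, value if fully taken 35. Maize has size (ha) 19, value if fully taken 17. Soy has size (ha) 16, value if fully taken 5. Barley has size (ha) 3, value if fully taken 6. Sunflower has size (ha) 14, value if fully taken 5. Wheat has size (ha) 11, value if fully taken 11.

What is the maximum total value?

Best value per unit of size first: Oats 35/15≈2.33, Barley 6/3≈2, Wheat 11/11≈1, Maize 17/19≈0.895, Sunflower 5/14≈0.357, Soy 5/16≈0.312.
All 15 ha of Oats fit (value 35) → 9 remain.
Barley: take in full, 3 ha for value 6 → 6 left.
6 ha left: a 6/11 share of Wheat gives 11×6/11 = 6.
Total value = 47.

47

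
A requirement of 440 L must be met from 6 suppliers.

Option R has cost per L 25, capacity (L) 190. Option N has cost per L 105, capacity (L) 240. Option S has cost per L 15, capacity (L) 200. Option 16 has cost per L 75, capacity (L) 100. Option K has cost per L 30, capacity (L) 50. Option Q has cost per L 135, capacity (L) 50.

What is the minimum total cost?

Fill from the cheapest supplier first.
Take 200 from Option S at 15 ; need 240 more.
Option R (25): use full 190 ; 50 L to go.
Take 50 from Option K at 30 ; need 0 more.
Option 16, Option N, Option Q: unused.
Cost = 200×15 + 190×25 + 50×30 = 9250.

9250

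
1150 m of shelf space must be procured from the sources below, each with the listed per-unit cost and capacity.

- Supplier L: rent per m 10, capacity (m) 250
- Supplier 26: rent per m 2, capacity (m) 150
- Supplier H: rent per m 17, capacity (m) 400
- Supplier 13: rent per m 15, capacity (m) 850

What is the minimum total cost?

Use sources in increasing cost order.
Supplier 26 (2): use full 150 — 1000 m to go.
Supplier L (10): use full 250 — 750 m to go.
Supplier 13 (15): take the remaining 750 — done.
Supplier H: unused.
Cost = 150×2 + 250×10 + 750×15 = 14050.

14050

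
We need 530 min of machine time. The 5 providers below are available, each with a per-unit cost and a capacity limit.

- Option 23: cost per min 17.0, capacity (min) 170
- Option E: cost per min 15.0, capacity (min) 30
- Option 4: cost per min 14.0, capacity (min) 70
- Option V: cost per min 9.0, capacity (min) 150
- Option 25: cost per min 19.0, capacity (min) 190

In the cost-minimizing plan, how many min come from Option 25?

110

Use providers in increasing cost order.
Option V at 9.0: take all 150 min — 380 still needed.
Option 4 at 14.0: take all 70 min — 310 still needed.
Option E at 15.0: take all 30 min — 280 still needed.
Take 170 from Option 23 at 17.0 — need 110 more.
Take 110 from Option 25 at 19.0 to finish.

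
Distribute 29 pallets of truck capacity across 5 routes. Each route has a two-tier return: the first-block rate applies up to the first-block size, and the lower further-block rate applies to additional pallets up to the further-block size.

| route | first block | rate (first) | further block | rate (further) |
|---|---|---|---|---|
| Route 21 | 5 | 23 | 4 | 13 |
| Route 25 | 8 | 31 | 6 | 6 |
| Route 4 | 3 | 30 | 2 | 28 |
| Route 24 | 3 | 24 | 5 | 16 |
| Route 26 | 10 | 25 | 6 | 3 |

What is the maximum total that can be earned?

Rank every tier by rate: Route 25/tier1 31 > Route 4/tier1 30 > Route 4/tier2 28 > Route 26/tier1 25 > Route 24/tier1 24 > Route 21/tier1 23 > Route 24/tier2 16 > Route 21/tier2 13 > Route 25/tier2 6 > Route 26/tier2 3.
Route 25/tier1 (31): +8 → 21 left.
Route 4 tier1 at 30: fill all 3 → 18 left.
Route 4/tier2 (28): +2 → 16 left.
Fill Route 26 tier1 block (10 at 25) → 6 left.
Route 24 tier1 at 24: fill all 3 → 3 left.
Route 21 tier1 at 23: only 3 left, fill 3.
Total = 31×8 + 30×3 + 28×2 + 25×10 + 24×3 + 23×3 = 785.

785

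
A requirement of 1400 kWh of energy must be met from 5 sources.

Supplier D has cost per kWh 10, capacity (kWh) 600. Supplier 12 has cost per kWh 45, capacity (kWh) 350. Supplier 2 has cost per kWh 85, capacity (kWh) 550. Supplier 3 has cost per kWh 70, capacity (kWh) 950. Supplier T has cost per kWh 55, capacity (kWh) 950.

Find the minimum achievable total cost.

Cheapest first:
Supplier D at 10: take all 600 kWh → 800 still needed.
Supplier 12 (45): use full 350 → 450 kWh to go.
Supplier T at 55: take 450 of its 950 → requirement met.
Supplier 3, Supplier 2: unused.
Cost = 600×10 + 350×45 + 450×55 = 46500.

46500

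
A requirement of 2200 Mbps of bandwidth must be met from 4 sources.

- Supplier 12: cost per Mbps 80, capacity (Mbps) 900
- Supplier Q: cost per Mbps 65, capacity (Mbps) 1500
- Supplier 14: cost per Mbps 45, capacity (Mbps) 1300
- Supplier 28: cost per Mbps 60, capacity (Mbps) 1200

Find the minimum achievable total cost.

Cheapest first:
Supplier 14 at 45: take all 1300 Mbps ; 900 still needed.
Supplier 28 (60): take the remaining 900 ; done.
Supplier Q, Supplier 12: unused.
Cost = 1300×45 + 900×60 = 112500.

112500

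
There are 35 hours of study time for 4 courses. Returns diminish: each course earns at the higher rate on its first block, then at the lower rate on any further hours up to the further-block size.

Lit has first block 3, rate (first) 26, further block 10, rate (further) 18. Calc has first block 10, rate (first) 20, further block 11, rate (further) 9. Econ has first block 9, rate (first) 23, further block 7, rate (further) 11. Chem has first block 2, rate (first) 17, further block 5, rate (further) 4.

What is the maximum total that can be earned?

710

Rank every tier by rate: Lit/first 26 > Econ/first 23 > Calc/first 20 > Lit/second 18 > Chem/first 17 > Econ/second 11 > Calc/second 9 > Chem/second 4.
Fill Lit first block (3 at 26) — 32 left.
Econ first at 23: fill all 9 — 23 left.
Calc first at 20: fill all 10 — 13 left.
Lit/second (18): +10 — 3 left.
Fill Chem first block (2 at 17) — 1 left.
Econ/second: +1 of 7 at 11; pool empty.
Total = 26×3 + 23×9 + 20×10 + 18×10 + 17×2 + 11×1 = 710.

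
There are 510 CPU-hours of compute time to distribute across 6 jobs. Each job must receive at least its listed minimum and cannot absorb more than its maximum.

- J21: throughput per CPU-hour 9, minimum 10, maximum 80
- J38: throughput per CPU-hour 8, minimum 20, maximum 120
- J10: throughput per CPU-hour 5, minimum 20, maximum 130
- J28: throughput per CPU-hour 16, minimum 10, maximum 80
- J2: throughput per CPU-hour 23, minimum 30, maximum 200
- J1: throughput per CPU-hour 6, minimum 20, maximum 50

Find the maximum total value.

7700

Meeting every minimum uses 10+20+20+10+30+20 = 110 CPU-hours, leaving 400.
Rank by throughput per CPU-hour: J2 23 > J28 16 > J21 9 > J38 8 > J1 6 > J10 5.
J2: +170 to 200 (cap) → 230 left.
Give J28 70 more to hit its cap of 80 → 160 left.
J21 takes 70 more to reach its cap of 80 → 90 left.
Only 90 left; J38 takes them to reach 110.
Total = 9×80 + 8×110 + 5×20 + 16×80 + 23×200 + 6×20 = 7700.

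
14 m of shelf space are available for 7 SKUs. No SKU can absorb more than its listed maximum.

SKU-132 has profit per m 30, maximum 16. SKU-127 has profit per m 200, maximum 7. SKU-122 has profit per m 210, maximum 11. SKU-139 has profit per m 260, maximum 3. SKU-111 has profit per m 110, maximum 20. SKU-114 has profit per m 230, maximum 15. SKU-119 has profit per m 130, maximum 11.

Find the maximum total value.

Order the SKUs by profit per m: SKU-139 260 > SKU-114 230 > SKU-122 210 > SKU-127 200 > SKU-119 130 > SKU-111 110 > SKU-132 30.
SKU-139 takes 3 to reach its cap of 3 — 11 left.
Only 11 left; SKU-114 takes them to reach 11.
Total = 260×3 + 230×11 = 3310.

3310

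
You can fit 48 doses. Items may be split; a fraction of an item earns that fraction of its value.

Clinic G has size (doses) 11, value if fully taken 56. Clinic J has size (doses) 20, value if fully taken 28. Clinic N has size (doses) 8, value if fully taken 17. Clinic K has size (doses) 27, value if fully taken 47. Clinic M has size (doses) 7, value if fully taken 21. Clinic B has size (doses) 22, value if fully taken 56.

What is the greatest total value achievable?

150

Best value per unit of size first: Clinic G 56/11≈5.09, Clinic M 21/7≈3, Clinic B 56/22≈2.55, Clinic N 17/8≈2.12, Clinic K 47/27≈1.74, Clinic J 28/20≈1.4.
Take all of Clinic G (11 doses, value 56) — 37 doses left.
Take all of Clinic M (7 doses, value 21) — 30 doses left.
All 22 doses of Clinic B fit (value 56) — 8 remain.
Take all of Clinic N (8 doses, value 17) — 0 doses left.
Total value = 150.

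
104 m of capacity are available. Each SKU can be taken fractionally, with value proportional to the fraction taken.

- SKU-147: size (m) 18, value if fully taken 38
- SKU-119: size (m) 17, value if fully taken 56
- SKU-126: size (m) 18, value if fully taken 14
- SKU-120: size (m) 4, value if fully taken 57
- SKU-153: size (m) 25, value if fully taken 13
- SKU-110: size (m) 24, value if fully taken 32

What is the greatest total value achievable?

Sort by value density: SKU-120 57/4≈14.2, SKU-119 56/17≈3.29, SKU-147 38/18≈2.11, SKU-110 32/24≈1.33, SKU-126 14/18≈0.778, SKU-153 13/25≈0.52.
Take all of SKU-120 (4 m, value 57) → 100 m left.
All 17 m of SKU-119 fit (value 56) → 83 remain.
SKU-147: take in full, 18 m for value 38 → 65 left.
SKU-110: take in full, 24 m for value 32 → 41 left.
All 18 m of SKU-126 fit (value 14) → 23 remain.
23 m left: a 23/25 share of SKU-153 gives 13×23/25 = 11.96.
Total value = 208.96.

208.96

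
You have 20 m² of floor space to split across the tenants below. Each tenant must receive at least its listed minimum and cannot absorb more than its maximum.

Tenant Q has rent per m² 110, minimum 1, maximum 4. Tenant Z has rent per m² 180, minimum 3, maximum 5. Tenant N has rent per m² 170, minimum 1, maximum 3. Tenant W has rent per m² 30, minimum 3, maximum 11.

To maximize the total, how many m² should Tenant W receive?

Meeting every minimum uses 1+3+1+3 = 8 m², leaving 12.
Rank by rent per m²: Tenant Z 180 > Tenant N 170 > Tenant Q 110 > Tenant W 30.
Tenant Z: +2 to 5 (cap) — 10 left.
Give Tenant N 2 more to hit its cap of 3 — 8 left.
Give Tenant Q 3 more to hit its cap of 4 — 5 left.
Tenant W: +5 (room for 8) → 8. Pool exhausted.

8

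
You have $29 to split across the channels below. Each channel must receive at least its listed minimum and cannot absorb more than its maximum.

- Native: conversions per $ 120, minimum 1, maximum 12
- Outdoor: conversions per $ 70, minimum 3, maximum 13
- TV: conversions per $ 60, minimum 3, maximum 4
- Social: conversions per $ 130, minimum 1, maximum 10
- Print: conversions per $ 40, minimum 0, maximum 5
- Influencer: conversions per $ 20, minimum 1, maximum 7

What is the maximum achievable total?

Meeting every minimum uses 1+3+3+1+0+1 = 9 $, leaving 20.
Order the channels by conversions per $: Social 130 > Native 120 > Outdoor 70 > TV 60 > Print 40 > Influencer 20.
Give Social 9 more to hit its cap of 10 ; 11 left.
Give Native 11 more to hit its cap of 12 ; 0 left.
Total = 120×12 + 70×3 + 60×3 + 130×10 + 20×1 = 3150.

3150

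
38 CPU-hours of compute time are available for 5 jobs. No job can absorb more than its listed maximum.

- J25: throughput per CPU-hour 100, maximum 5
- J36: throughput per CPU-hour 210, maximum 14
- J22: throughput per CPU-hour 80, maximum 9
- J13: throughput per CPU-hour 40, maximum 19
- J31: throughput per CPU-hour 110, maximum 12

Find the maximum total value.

5320

Order the jobs by throughput per CPU-hour: J36 210 > J31 110 > J25 100 > J22 80 > J13 40.
J36 takes 14 to reach its cap of 14 ; 24 left.
Give J31 12 to hit its cap of 12 ; 12 left.
J25: +5 to 5 (cap) ; 7 left.
Only 7 left; J22 takes them to reach 7.
Total = 100×5 + 210×14 + 80×7 + 110×12 = 5320.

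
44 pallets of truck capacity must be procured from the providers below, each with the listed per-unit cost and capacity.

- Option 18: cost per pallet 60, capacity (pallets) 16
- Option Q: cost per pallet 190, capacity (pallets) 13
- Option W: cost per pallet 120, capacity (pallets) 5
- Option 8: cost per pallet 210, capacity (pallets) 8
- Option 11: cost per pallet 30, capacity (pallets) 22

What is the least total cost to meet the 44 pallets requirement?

2410

Cheapest first:
Option 11 (30): use full 22 — 22 pallets to go.
Option 18 at 60: take all 16 pallets — 6 still needed.
Option W at 120: take all 5 pallets — 1 still needed.
Option Q (190): take the remaining 1 — done.
Option 8: unused.
Cost = 22×30 + 16×60 + 5×120 + 1×190 = 2410.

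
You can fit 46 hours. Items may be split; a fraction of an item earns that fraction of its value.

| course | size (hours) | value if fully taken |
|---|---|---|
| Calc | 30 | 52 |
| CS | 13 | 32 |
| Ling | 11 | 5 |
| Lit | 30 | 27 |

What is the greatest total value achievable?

86.7

Rank by value-to-size ratio: CS 32/13≈2.46, Calc 52/30≈1.73, Lit 27/30≈0.9, Ling 5/11≈0.455.
All 13 hours of CS fit (value 32) → 33 remain.
Take all of Calc (30 hours, value 52) → 3 hours left.
Fill the last 3 hours with part of Lit: 3/30 of it earns 2.7.
Total value = 86.7.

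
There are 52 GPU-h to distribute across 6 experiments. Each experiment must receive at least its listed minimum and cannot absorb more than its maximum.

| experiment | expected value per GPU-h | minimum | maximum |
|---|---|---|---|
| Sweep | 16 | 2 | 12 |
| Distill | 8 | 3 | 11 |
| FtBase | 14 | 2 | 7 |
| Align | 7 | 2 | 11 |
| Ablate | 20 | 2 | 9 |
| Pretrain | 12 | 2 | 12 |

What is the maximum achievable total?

708

Meeting every minimum uses 2+3+2+2+2+2 = 13 GPU-h, leaving 39.
Highest expected value per GPU-h first: Ablate 20 > Sweep 16 > FtBase 14 > Pretrain 12 > Distill 8 > Align 7.
Ablate: +7 to 9 (cap) — 32 left.
Sweep takes 10 more to reach its cap of 12 — 22 left.
FtBase takes 5 more to reach its cap of 7 — 17 left.
Pretrain takes 10 more to reach its cap of 12 — 7 left.
Distill has room for 8 more but only 7 remain, so it gets 10.
Total = 16×12 + 8×10 + 14×7 + 7×2 + 20×9 + 12×12 = 708.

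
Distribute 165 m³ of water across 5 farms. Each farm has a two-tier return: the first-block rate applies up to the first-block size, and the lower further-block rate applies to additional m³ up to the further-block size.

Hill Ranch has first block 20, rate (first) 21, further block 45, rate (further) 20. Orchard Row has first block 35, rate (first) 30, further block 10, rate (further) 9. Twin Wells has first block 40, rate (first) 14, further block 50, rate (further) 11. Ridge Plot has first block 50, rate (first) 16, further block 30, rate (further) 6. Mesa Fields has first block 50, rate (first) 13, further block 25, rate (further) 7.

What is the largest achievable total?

3380

Treat each block as its own option and order by rate: Orchard Row/first 30 > Hill Ranch/first 21 > Hill Ranch/second 20 > Ridge Plot/first 16 > Twin Wells/first 14 > Mesa Fields/first 13 > Twin Wells/second 11 > Orchard Row/second 9 > Mesa Fields/second 7 > Ridge Plot/second 6.
Orchard Row first at 30: fill all 35 ; 130 left.
Hill Ranch/first (21): +20 ; 110 left.
Hill Ranch/second (20): +45 ; 65 left.
Ridge Plot first at 16: fill all 50 ; 15 left.
Twin Wells/first: +15 of 40 at 14; pool empty.
Total = 30×35 + 21×20 + 20×45 + 16×50 + 14×15 = 3380.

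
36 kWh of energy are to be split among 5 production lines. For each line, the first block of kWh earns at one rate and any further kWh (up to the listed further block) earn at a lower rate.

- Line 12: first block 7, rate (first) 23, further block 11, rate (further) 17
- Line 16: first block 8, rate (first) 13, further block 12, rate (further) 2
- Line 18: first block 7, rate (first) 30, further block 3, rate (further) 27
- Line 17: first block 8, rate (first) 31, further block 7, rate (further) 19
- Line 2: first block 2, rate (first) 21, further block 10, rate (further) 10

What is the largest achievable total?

909

Rank every tier by rate: Line 17/T1 31 > Line 18/T1 30 > Line 18/T2 27 > Line 12/T1 23 > Line 2/T1 21 > Line 17/T2 19 > Line 12/T2 17 > Line 16/T1 13 > Line 2/T2 10 > Line 16/T2 2.
Fill Line 17 T1 block (8 at 31) → 28 left.
Line 18 T1 at 30: fill all 7 → 21 left.
Line 18/T2 (27): +3 → 18 left.
Fill Line 12 T1 block (7 at 23) → 11 left.
Line 2/T1 (21): +2 → 9 left.
Line 17/T2 (19): +7 → 2 left.
2 remain; put them into Line 12 T2 at 17.
Total = 31×8 + 30×7 + 27×3 + 23×7 + 21×2 + 19×7 + 17×2 = 909.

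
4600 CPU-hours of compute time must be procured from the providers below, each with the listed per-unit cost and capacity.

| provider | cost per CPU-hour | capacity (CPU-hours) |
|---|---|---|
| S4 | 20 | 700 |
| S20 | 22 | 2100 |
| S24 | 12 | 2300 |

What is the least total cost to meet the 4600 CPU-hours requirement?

Fill from the cheapest provider first.
S24 (12): use full 2300 ; 2300 CPU-hours to go.
S4 (20): use full 700 ; 1600 CPU-hours to go.
S20 at 22: take 1600 of its 2100 ; requirement met.
Cost = 2300×12 + 700×20 + 1600×22 = 76800.

76800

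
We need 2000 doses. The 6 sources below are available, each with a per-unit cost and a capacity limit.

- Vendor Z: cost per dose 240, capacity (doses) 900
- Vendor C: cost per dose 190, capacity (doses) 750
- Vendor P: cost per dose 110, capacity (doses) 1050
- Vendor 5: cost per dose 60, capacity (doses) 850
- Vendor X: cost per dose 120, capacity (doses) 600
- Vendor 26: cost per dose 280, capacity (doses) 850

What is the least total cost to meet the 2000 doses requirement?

178500

Fill from the cheapest source first.
Take 850 from Vendor 5 at 60 — need 1150 more.
Vendor P (110): use full 1050 — 100 doses to go.
Vendor X at 120: take 100 of its 600 — requirement met.
Vendor C, Vendor Z, Vendor 26: unused.
Cost = 850×60 + 1050×110 + 100×120 = 178500.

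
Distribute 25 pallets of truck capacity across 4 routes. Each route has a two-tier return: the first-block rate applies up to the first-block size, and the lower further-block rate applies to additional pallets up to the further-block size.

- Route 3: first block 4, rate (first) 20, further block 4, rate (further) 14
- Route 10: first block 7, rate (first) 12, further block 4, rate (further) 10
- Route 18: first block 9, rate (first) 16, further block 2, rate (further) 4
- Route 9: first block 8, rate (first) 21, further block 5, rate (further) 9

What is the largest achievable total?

Treat each block as its own option and order by rate: Route 9/first 21 > Route 3/first 20 > Route 18/first 16 > Route 3/second 14 > Route 10/first 12 > Route 10/second 10 > Route 9/second 9 > Route 18/second 4.
Fill Route 9 first block (8 at 21) → 17 left.
Route 3/first (20): +4 → 13 left.
Fill Route 18 first block (9 at 16) → 4 left.
Route 3/second (14): +4 → 0 left.
Total = 21×8 + 20×4 + 16×9 + 14×4 = 448.

448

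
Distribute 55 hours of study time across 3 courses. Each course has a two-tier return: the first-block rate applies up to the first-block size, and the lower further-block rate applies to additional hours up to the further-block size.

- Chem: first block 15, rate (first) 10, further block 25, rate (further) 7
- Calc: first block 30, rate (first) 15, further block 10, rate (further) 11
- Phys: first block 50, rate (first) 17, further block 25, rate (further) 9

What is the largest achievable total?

925

Order all 6 blocks by rate: Phys/first 17 > Calc/first 15 > Calc/second 11 > Chem/first 10 > Phys/second 9 > Chem/second 7.
Phys first at 17: fill all 50 → 5 left.
Calc first at 15: only 5 left, fill 5.
Total = 17×50 + 15×5 = 925.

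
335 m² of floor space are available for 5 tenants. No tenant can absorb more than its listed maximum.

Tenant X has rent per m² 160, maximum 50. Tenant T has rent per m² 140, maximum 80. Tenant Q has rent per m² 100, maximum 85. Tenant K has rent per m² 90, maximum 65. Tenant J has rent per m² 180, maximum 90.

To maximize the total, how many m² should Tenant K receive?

30

Highest rent per m² first: Tenant J 180 > Tenant X 160 > Tenant T 140 > Tenant Q 100 > Tenant K 90.
Tenant J: +90 to 90 (cap) → 245 left.
Tenant X takes 50 to reach its cap of 50 → 195 left.
Tenant T takes 80 to reach its cap of 80 → 115 left.
Give Tenant Q 85 to hit its cap of 85 → 30 left.
Only 30 left; Tenant K takes them to reach 30.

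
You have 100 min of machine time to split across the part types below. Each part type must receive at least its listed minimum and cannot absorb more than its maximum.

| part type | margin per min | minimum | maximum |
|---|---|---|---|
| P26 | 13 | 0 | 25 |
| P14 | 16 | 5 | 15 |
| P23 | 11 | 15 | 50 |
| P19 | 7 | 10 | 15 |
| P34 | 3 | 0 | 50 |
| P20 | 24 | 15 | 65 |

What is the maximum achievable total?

Meeting every minimum uses 0+5+15+10+0+15 = 45 min, leaving 55.
Order the part types by margin per min: P20 24 > P14 16 > P26 13 > P23 11 > P19 7 > P34 3.
P20: +50 to 65 (cap) — 5 left.
Only 5 left; P14 takes them to reach 10.
Total = 16×10 + 11×15 + 7×10 + 24×65 = 1955.

1955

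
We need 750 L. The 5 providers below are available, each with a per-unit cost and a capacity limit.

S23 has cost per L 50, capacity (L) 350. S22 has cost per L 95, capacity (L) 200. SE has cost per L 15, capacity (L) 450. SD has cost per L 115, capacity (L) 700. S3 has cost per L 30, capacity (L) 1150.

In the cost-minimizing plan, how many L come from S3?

Cheapest first:
SE at 15: take all 450 L ; 300 still needed.
S3 (30): take the remaining 300 ; done.
S23, S22, SD: unused.

300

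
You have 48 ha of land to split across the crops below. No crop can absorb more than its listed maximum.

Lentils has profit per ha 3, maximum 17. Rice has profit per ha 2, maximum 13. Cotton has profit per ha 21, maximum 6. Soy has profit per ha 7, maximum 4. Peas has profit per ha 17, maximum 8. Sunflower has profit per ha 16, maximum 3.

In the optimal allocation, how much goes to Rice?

Highest profit per ha first: Cotton 21 > Peas 17 > Sunflower 16 > Soy 7 > Lentils 3 > Rice 2.
Cotton takes 6 to reach its cap of 6 → 42 left.
Peas takes 8 to reach its cap of 8 → 34 left.
Sunflower: +3 to 3 (cap) → 31 left.
Soy takes 4 to reach its cap of 4 → 27 left.
Lentils: +17 to 17 (cap) → 10 left.
Rice has room for 13 but only 10 remain, so it gets 10.

10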